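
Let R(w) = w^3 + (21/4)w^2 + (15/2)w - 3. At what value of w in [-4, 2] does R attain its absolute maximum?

2

Differentiating, R'(w) = 3w^2 + (21/2)w + 15/2; which vanishes at w = -5/2 and w = -1.
Evaluating at the critical points and endpoints: R(-4) = -13,  R(-5/2) = -73/16,  R(-1) = -25/4,  R(2) = 41.
So the maximum is R(2) = 41.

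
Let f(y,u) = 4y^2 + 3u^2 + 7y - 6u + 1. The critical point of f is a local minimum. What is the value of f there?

∂f/∂y = 8y + 7 = 0 and ∂f/∂u = 6u - 6 = 0, so (y, u) = (-7/8, 1).
The Hessian has f_{yy} = 8, f_{uu} = 6, f_{yu} = 0, giving D = 48 > 0 with f_{yy} > 0, so the point is a local minimum.
f(-7/8, 1) = -81/16.

-81/16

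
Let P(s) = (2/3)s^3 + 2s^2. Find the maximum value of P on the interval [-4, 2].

40/3

The derivative is 2s^2 + 4s, which vanishes at s = -2 and s = 0.
Compare values at every candidate in [-4, 2]: P(-4) = -32/3, P(-2) = 8/3, P(0) = 0, P(2) = 40/3.
The maximum over the interval is 40/3, attained at s = 2.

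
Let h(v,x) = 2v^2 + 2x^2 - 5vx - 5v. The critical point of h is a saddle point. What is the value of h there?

∂h/∂v = 4v - 5x - 5 = 0 and ∂h/∂x = -5v + 4x = 0, so (v, x) = (-20/9, -25/9).
The Hessian has h_{vv} = 4, h_{xx} = 4, h_{vx} = -5, giving D = -9 < 0, so the point is a saddle point.
h(-20/9, -25/9) = 50/9.

50/9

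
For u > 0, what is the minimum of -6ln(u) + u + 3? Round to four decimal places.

h'(u) = -6/u + 1 = 0 gives u = 6.
h''(u) = 6/u², which is positive for u > 0, so this is a local minimum.
h(6) = -6·ln(6) + 6 + 3 ≈ -1.7506.

-1.7506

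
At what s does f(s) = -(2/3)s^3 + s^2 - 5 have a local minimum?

0

Critical points: f'(s) = -2s^2 + 2s vanishes at s = 0, 1.
f''(s) = -4s + 2. f''(0) = 2 > 0 ⇒ local minimum; f''(1) = -2 < 0 ⇒ local maximum.
So the local minimum value is f(0) = -5.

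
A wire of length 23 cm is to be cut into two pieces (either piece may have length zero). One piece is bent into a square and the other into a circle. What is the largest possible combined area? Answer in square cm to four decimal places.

Let x be the length used for the square. Square side x/4; circle radius (23−x)/(2π).
A(x) = (x/4)² + π·((23−x)/(2π))² = x²/16 + (23−x)²/(4π) for 0 ≤ x ≤ 23. A'(x) = x/8 − (23−x)/(2π) = 0 gives x = 4·23/(π+4) ≈ 12.8823.
A'' > 0, so the interior critical point is a minimum; the maximum is at an endpoint. A(0) = 42.0965 and A(23) = 33.0625, so the largest area is 42.0965.

42.0965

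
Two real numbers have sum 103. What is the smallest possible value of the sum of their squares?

With a + b = 103, a^2 + b^2 = a^2 + (103 − a)^2.
The derivative 2a − 2(103 − a) = 4a − 206 vanishes at a = 103/2; second derivative 4 > 0, a minimum.
The minimum is 2·(103/2)^2 = 10609/2.

10609/2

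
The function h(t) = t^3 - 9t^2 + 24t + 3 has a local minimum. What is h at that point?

19

Critical points: h'(t) = 3t^2 - 18t + 24 vanishes at t = 2, 4.
h''(t) = 6t - 18. h''(2) = -6 < 0 ⇒ local maximum; h''(4) = 6 > 0 ⇒ local minimum.
The local minimum is h(4) = 19.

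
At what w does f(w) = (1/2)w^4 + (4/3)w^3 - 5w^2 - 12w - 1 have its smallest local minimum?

2

f'(w) = 2w^3 + 4w^2 - 10w - 12 = 0 at w = -3, -1, 2.
f''(w) = 6w^2 + 8w - 10. f''(-3) = 20 > 0 ⇒ local minimum; f''(-1) = -12 < 0 ⇒ local maximum; f''(2) = 30 > 0 ⇒ local minimum.
Thus f has its smallest local minimum at w = 2, with value -79/3.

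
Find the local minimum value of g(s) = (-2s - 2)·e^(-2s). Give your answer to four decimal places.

g'(s) = (-2)·e^(-2s) + (-2s - 2)·(-2)·e^(-2s) = (4s + 2)·e^(-2s). Since e^(-2s) > 0, the only critical point is s = -1/2.
g''(-1/2) has the same sign as 4 > 0, so this is a local minimum.
g(-1/2) = (-1)·e^(1) ≈ -2.7183.

-2.7183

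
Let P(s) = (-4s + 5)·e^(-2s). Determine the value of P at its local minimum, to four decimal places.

P'(s) = (-4)·e^(-2s) + (-4s + 5)·(-2)·e^(-2s) = (8s - 14)·e^(-2s). Since e^(-2s) > 0, the only critical point is s = 7/4.
P''(7/4) has the same sign as 8 > 0, so this is a local minimum.
P(7/4) = (-2)·e^(-7/2) ≈ -0.0604.

-0.0604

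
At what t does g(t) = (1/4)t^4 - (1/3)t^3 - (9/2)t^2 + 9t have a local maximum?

Critical points: g'(t) = t^3 - t^2 - 9t + 9 vanishes at t = -3, 1, 3.
g''(t) = 3t^2 - 2t - 9. g''(-3) = 24 > 0 ⇒ local minimum; g''(1) = -8 < 0 ⇒ local maximum; g''(3) = 12 > 0 ⇒ local minimum.
The local maximum is g(1) = 53/12.

1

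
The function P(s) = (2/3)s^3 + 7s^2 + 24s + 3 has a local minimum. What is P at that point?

-24

P'(s) = 2s^2 + 14s + 24. Setting P'(s) = 0 gives s ∈ {-4, -3}.
Second-derivative test with P''(s) = 4s + 14: P''(-4) = -2 < 0 ⇒ local maximum; P''(-3) = 2 > 0 ⇒ local minimum.
Thus P has its local minimum at s = -3, with value -24.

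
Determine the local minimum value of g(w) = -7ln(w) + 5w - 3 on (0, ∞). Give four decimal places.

g'(w) = -7/w + 5 = 0 gives w = 7/5.
g''(w) = 7/w², which is positive for w > 0, so this is a local minimum.
g(7/5) = -7·ln(7/5) + 7 - 3 ≈ 1.6447.

1.6447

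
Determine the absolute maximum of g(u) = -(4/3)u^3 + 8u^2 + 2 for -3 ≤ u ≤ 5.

The derivative is -4u^2 + 16u, which vanishes at u = 0 and u = 4.
Compare values at every candidate in [-3, 5]: g(-3) = 110; g(0) = 2; g(4) = 134/3; g(5) = 106/3.
Hence the absolute maximum is 110 at u = -3.

110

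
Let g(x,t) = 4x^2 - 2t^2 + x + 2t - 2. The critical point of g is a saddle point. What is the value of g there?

-25/16

∂g/∂x = 8x + 1 = 0 and ∂g/∂t = -4t + 2 = 0, so (x, t) = (-1/8, 1/2).
The Hessian has g_{xx} = 8, g_{tt} = -4, g_{xt} = 0, giving D = -32 < 0, so the point is a saddle point.
g(-1/8, 1/2) = -25/16.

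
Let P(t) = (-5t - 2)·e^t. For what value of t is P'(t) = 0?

-7/5

P'(t) = (-5)·e^t + (-5t - 2)·1·e^t = (-5t - 7)·e^t. Since e^t > 0, the only critical point is t = -7/5.
P''(-7/5) has the same sign as -5 < 0, so this is a local maximum.
P(-7/5) = (5)·e^(-7/5) ≈ 1.2330.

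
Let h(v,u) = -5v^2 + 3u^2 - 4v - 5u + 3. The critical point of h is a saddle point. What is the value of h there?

∂h/∂v = -10v - 4 = 0 and ∂h/∂u = 6u - 5 = 0, so (v, u) = (-2/5, 5/6).
The Hessian has h_{vv} = -10, h_{uu} = 6, h_{vu} = 0, giving D = -60 < 0, so the point is a saddle point.
h(-2/5, 5/6) = 103/60.

103/60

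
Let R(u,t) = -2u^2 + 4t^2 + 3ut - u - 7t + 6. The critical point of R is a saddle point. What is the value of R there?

∂R/∂u = -4u + 3t - 1 = 0 and ∂R/∂t = 3u + 8t - 7 = 0, so (u, t) = (13/41, 31/41).
The Hessian has R_{uu} = -4, R_{tt} = 8, R_{ut} = 3, giving D = -41 < 0, so the point is a saddle point.
R(13/41, 31/41) = 131/41.

131/41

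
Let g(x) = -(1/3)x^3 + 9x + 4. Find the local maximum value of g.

g'(x) = -x^2 + 9. Setting g'(x) = 0 gives x ∈ {-3, 3}.
Since g''(x) = -2x, we get g''(-3) = 6 > 0 ⇒ local minimum; g''(3) = -6 < 0 ⇒ local maximum.
So the local maximum value is g(3) = 22.

22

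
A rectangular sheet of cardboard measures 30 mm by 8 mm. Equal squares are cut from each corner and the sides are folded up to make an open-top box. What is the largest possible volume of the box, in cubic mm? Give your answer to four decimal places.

209.2166

With cut size x, the volume is V(x) = x(30 − 2x)(8 − 2x) for 0 < x < 4.
V'(x) = 12x^2 − 152x + 240. Setting V'(x) = 0 gives x ≈ 1.8488 (the root in (0, 4)).
V''(x) = 24x − 152 is negative there, so this is the maximum; V ≈ 209.2166.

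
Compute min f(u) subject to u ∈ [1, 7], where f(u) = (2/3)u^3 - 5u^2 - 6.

Differentiating, f'(u) = 2u^2 - 10u; whose only zero in [1, 7] is u = 5.
Evaluating at the critical points and endpoints: f(1) = -31/3; f(5) = -143/3; f(7) = -67/3.
So the minimum is f(5) = -143/3.

-143/3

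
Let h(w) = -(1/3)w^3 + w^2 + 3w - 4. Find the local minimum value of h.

h'(w) = -w^2 + 2w + 3. Setting h'(w) = 0 gives w ∈ {-1, 3}.
Since h''(w) = -2w + 2, we get h''(-1) = 4 > 0 ⇒ local minimum; h''(3) = -4 < 0 ⇒ local maximum.
Thus h has its local minimum at w = -1, with value -17/3.

-17/3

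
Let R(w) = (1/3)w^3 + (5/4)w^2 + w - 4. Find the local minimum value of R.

Critical points: R'(w) = w^2 + (5/2)w + 1 vanishes at w = -2, -1/2.
Since R''(w) = 2w + 5/2, we get R''(-2) = -3/2 < 0 ⇒ local maximum; R''(-1/2) = 3/2 > 0 ⇒ local minimum.
The local minimum is R(-1/2) = -203/48.

-203/48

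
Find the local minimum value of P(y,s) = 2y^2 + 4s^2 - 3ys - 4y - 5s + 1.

∂P/∂y = 4y - 3s - 4 = 0 and ∂P/∂s = -3y + 8s - 5 = 0, so (y, s) = (47/23, 32/23).
The Hessian has P_{yy} = 4, P_{ss} = 8, P_{ys} = -3, giving D = 23 > 0 with P_{yy} > 0, so the point is a local minimum.
P(47/23, 32/23) = -151/23.

-151/23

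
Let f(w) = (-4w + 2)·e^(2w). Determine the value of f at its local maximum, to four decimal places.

Differentiating with the product rule gives f'(w) = (-8w)·e^(2w). Since e^(2w) > 0, the only critical point is w = 0.
f''(0) has the same sign as -8 < 0, so this is a local maximum.
f(0) = (2)·e^(0) ≈ 2.0000.

2.0000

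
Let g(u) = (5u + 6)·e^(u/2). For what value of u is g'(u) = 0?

-16/5

g'(u) = 5·e^(u/2) + (5u + 6)·(1/2)·e^(u/2) = ((5/2)u + 8)·e^(u/2). Since e^(u/2) > 0, the only critical point is u = -16/5.
g''(-16/5) has the same sign as 5/2 > 0, so this is a local minimum.
g(-16/5) = (-10)·e^(-8/5) ≈ -2.0190.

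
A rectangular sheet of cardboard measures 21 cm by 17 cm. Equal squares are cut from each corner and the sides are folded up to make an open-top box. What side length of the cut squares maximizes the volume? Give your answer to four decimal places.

With cut size x, the volume is V(x) = x(21 − 2x)(17 − 2x) for 0 < x < 8.5.
V'(x) = 12x^2 − 152x + 357. Setting V'(x) = 0 gives x ≈ 3.1145 (the root in (0, 8.5)).
V''(x) = 24x − 152 is negative there, so this is the maximum; V ≈ 495.5121.

3.1145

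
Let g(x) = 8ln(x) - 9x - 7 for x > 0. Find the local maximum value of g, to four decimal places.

g'(x) = 8/x − 9 = 0 gives x = 8/9.
g''(x) = -8/x², which is negative for x > 0, so this is a local maximum.
g(8/9) = 8·ln(8/9) - 8 - 7 ≈ -15.9423.

-15.9423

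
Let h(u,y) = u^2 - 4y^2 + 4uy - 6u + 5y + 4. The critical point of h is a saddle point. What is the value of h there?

129/32

∂h/∂u = 2u + 4y - 6 = 0 and ∂h/∂y = 4u - 8y + 5 = 0, so (u, y) = (7/8, 17/16).
The Hessian has h_{uu} = 2, h_{yy} = -8, h_{uy} = 4, giving D = -32 < 0, so the point is a saddle point.
h(7/8, 17/16) = 129/32.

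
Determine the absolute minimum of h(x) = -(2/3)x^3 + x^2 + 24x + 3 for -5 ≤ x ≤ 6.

h'(x) = -2x^2 + 2x + 24, which vanishes at x = -3 and x = 4.
Compare values at every candidate in [-5, 6]: h(-5) = -26/3, h(-3) = -42, h(4) = 217/3, h(6) = 39.
Hence the absolute minimum is -42 at x = -3.

-42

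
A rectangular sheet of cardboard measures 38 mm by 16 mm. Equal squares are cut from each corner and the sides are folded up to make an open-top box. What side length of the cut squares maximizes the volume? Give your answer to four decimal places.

With cut size x, the volume is V(x) = x(38 − 2x)(16 − 2x) for 0 < x < 8.
V'(x) = 12x^2 − 216x + 608. Setting V'(x) = 0 gives x ≈ 3.4924 (the root in (0, 8)).
V''(x) = 24x − 216 is negative there, so this is the maximum; V ≈ 976.5038.

3.4924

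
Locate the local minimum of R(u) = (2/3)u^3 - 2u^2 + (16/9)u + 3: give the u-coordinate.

4/3

R'(u) = 2u^2 - 4u + 16/9. Setting R'(u) = 0 gives u ∈ {2/3, 4/3}.
Since R''(u) = 4u - 4, we get R''(2/3) = -4/3 < 0 ⇒ local maximum; R''(4/3) = 4/3 > 0 ⇒ local minimum.
So the local minimum value is R(4/3) = 275/81.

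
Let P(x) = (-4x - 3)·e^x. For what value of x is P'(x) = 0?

Differentiating with the product rule gives P'(x) = (-4x - 7)·e^x. Since e^x > 0, the only critical point is x = -7/4.
P''(-7/4) has the same sign as -4 < 0, so this is a local maximum.
P(-7/4) = (4)·e^(-7/4) ≈ 0.6951.

-7/4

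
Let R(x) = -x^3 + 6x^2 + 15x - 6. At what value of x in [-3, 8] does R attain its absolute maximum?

5

The derivative is -3x^2 + 12x + 15, which vanishes at x = -1 and x = 5.
Compare values at every candidate in [-3, 8]: R(-3) = 30,  R(-1) = -14,  R(5) = 94,  R(8) = -14.
Hence the absolute maximum is 94 at x = 5.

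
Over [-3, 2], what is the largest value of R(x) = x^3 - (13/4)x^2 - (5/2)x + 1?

The derivative is 3x^2 - (13/2)x - 5/2, whose only zero in [-3, 2] is x = -1/3.
Compare values at every candidate in [-3, 2]: R(-3) = -191/4; R(-1/3) = 155/108; R(2) = -9.
So the maximum is R(-1/3) = 155/108.

155/108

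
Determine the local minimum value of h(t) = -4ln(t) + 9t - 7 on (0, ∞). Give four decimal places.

0.2437

h'(t) = -4/t + 9 = 0 gives t = 4/9.
h''(t) = 4/t², which is positive for t > 0, so this is a local minimum.
h(4/9) = -4·ln(4/9) + 4 - 7 ≈ 0.2437.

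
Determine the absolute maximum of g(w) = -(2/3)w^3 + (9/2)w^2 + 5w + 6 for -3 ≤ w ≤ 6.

361/6

The derivative is -2w^2 + 9w + 5, which vanishes at w = -1/2 and w = 5.
Compare values at every candidate in [-3, 6]: g(-3) = 99/2, g(-1/2) = 113/24, g(5) = 361/6, g(6) = 54.
So the maximum is g(5) = 361/6.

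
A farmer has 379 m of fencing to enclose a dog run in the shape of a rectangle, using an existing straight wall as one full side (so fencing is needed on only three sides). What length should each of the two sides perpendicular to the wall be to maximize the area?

379/4

Let the sides perpendicular to the wall have length x and the parallel side y, so 2x + y = 379 and the area is A = xy = x(379 − 2x).
A'(x) = 379 − 4x = 0 gives x = 379/4, and A''(x) = −4 < 0 confirms a maximum.
Then y = 379 − 2·379/4 = 379/2 and A = 143641/8.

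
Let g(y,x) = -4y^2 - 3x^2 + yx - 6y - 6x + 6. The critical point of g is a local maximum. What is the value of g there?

∂g/∂y = -8y + x - 6 = 0 and ∂g/∂x = y - 6x - 6 = 0, so (y, x) = (-42/47, -54/47).
The Hessian has g_{yy} = -8, g_{xx} = -6, g_{yx} = 1, giving D = 47 > 0 with g_{yy} < 0, so the point is a local maximum.
g(-42/47, -54/47) = 570/47.

570/47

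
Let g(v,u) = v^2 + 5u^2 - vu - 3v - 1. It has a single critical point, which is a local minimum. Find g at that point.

∂g/∂v = 2v - u - 3 = 0 and ∂g/∂u = -v + 10u = 0, so (v, u) = (30/19, 3/19).
The Hessian has g_{vv} = 2, g_{uu} = 10, g_{vu} = -1, giving D = 19 > 0 with g_{vv} > 0, so the point is a local minimum.
g(30/19, 3/19) = -64/19.

-64/19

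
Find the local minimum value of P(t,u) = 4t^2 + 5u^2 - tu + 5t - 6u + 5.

∂P/∂t = 8t - u + 5 = 0 and ∂P/∂u = -t + 10u - 6 = 0, so (t, u) = (-44/79, 43/79).
The Hessian has P_{tt} = 8, P_{uu} = 10, P_{tu} = -1, giving D = 79 > 0 with P_{tt} > 0, so the point is a local minimum.
P(-44/79, 43/79) = 156/79.

156/79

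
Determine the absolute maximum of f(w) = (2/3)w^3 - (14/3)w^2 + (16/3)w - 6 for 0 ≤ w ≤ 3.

-350/81

The derivative is 2w^2 - (28/3)w + 16/3, whose only zero in [0, 3] is w = 2/3.
Candidates: f(0) = -6,  f(2/3) = -350/81,  f(3) = -14.
Hence the absolute maximum is -350/81 at w = 2/3.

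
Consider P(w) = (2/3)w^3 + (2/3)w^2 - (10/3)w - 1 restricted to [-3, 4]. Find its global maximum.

P'(w) = 2w^2 + (4/3)w - 10/3, which vanishes at w = -5/3 and w = 1.
Candidates: P(-3) = -3,  P(-5/3) = 269/81,  P(1) = -3,  P(4) = 39.
So the maximum is P(4) = 39.

39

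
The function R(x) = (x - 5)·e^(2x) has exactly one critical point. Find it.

9/2

Differentiating with the product rule gives R'(x) = (2x - 9)·e^(2x). Since e^(2x) > 0, the only critical point is x = 9/2.
R''(9/2) has the same sign as 2 > 0, so this is a local minimum.
R(9/2) = (-1/2)·e^(9) ≈ -4051.5420.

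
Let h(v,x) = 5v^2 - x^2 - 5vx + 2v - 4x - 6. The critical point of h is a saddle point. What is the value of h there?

-26/5

∂h/∂v = 10v - 5x + 2 = 0 and ∂h/∂x = -5v - 2x - 4 = 0, so (v, x) = (-8/15, -2/3).
The Hessian has h_{vv} = 10, h_{xx} = -2, h_{vx} = -5, giving D = -45 < 0, so the point is a saddle point.
h(-8/15, -2/3) = -26/5.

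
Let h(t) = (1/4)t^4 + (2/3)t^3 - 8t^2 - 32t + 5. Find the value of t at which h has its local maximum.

h'(t) = t^3 + 2t^2 - 16t - 32. Setting h'(t) = 0 gives t ∈ {-4, -2, 4}.
Since h''(t) = 3t^2 + 4t - 16, we get h''(-4) = 16 > 0 ⇒ local minimum; h''(-2) = -12 < 0 ⇒ local maximum; h''(4) = 48 > 0 ⇒ local minimum.
Thus h has its local maximum at t = -2, with value 107/3.

-2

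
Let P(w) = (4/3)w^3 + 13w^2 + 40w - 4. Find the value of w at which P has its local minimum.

-5/2

P'(w) = 4w^2 + 26w + 40. Setting P'(w) = 0 gives w ∈ {-4, -5/2}.
Since P''(w) = 8w + 26, we get P''(-4) = -6 < 0 ⇒ local maximum; P''(-5/2) = 6 > 0 ⇒ local minimum.
So the local minimum value is P(-5/2) = -523/12.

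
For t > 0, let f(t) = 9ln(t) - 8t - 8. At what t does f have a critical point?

9/8

f'(t) = 9/t − 8 = 0 gives t = 9/8.
f''(t) = -9/t², which is negative for t > 0, so this is a local maximum.
f(9/8) = 9·ln(9/8) - 9 - 8 ≈ -15.9400.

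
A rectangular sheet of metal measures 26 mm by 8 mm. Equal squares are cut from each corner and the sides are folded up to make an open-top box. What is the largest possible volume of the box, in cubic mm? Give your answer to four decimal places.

With cut size x, the volume is V(x) = x(26 − 2x)(8 − 2x) for 0 < x < 4.
V'(x) = 12x^2 − 136x + 208. Setting V'(x) = 0 gives x ≈ 1.8225 (the root in (0, 4)).
V''(x) = 24x − 136 is negative there, so this is the maximum; V ≈ 177.4314.

177.4314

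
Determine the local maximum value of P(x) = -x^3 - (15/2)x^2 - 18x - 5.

P'(x) = -3x^2 - 15x - 18 = 0 at x = -3, -2.
Second-derivative test with P''(x) = -6x - 15: P''(-3) = 3 > 0 ⇒ local minimum; P''(-2) = -3 < 0 ⇒ local maximum.
So the local maximum value is P(-2) = 9.

9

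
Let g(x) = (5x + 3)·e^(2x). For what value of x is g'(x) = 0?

Differentiating with the product rule gives g'(x) = (10x + 11)·e^(2x). Since e^(2x) > 0, the only critical point is x = -11/10.
g''(-11/10) has the same sign as 10 > 0, so this is a local minimum.
g(-11/10) = (-5/2)·e^(-11/5) ≈ -0.2770.

-11/10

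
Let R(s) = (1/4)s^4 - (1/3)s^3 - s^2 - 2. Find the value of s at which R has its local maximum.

Critical points: R'(s) = s^3 - s^2 - 2s vanishes at s = -1, 0, 2.
R''(s) = 3s^2 - 2s - 2. R''(-1) = 3 > 0 ⇒ local minimum; R''(0) = -2 < 0 ⇒ local maximum; R''(2) = 6 > 0 ⇒ local minimum.
So the local maximum value is R(0) = -2.

0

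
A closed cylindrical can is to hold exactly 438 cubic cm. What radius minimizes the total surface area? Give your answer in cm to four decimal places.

With radius r and height h, πr²h = 438 so h = 438/(πr²), and S(r) = 2πr² + 2πrh = 2πr² + 2·438/r.
S'(r) = 4πr − 2·438/r² = 0 ⇒ r³ = 438/(2π), so r ≈ 4.1156 and h = 2r ≈ 8.2312.
S''(r) = 4π + 4·438/r³ > 0, so this is the minimum; S ≈ 319.2743.

4.1156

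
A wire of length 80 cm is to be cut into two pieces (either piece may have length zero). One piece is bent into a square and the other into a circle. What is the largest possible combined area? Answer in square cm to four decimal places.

509.2958

Let x be the length used for the square. Square side x/4; circle radius (80−x)/(2π).
A(x) = (x/4)² + π·((80−x)/(2π))² = x²/16 + (80−x)²/(4π) for 0 ≤ x ≤ 80. A'(x) = x/8 − (80−x)/(2π) = 0 gives x = 4·80/(π+4) ≈ 44.8079.
A'' > 0, so the interior critical point is a minimum; the maximum is at an endpoint. A(0) = 509.2958 and A(80) = 400.0000, so the largest area is 509.2958.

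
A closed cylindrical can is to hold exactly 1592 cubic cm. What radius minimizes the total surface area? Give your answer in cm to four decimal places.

With radius r and height h, πr²h = 1592 so h = 1592/(πr²), and S(r) = 2πr² + 2πrh = 2πr² + 2·1592/r.
S'(r) = 4πr − 2·1592/r² = 0 ⇒ r³ = 1592/(2π), so r ≈ 6.3278 and h = 2r ≈ 12.6556.
S''(r) = 4π + 4·1592/r³ > 0, so this is the minimum; S ≈ 754.7618.

6.3278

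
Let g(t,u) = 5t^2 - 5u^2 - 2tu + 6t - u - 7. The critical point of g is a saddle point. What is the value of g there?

∂g/∂t = 10t - 2u + 6 = 0 and ∂g/∂u = -2t - 10u - 1 = 0, so (t, u) = (-31/52, 1/52).
The Hessian has g_{tt} = 10, g_{uu} = -10, g_{tu} = -2, giving D = -104 < 0, so the point is a saddle point.
g(-31/52, 1/52) = -915/104.

-915/104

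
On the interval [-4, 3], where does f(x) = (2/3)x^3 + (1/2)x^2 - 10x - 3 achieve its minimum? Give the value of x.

2

f'(x) = 2x^2 + x - 10, which vanishes at x = -5/2 and x = 2.
Candidates: f(-4) = 7/3, f(-5/2) = 353/24, f(2) = -47/3, f(3) = -21/2.
So the minimum is f(2) = -47/3.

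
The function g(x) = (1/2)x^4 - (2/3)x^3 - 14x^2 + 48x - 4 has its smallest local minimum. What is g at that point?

g'(x) = 2x^3 - 2x^2 - 28x + 48 = 0 at x = -4, 2, 3.
Second-derivative test with g''(x) = 6x^2 - 4x - 28: g''(-4) = 84 > 0 ⇒ local minimum; g''(2) = -12 < 0 ⇒ local maximum; g''(3) = 14 > 0 ⇒ local minimum.
So the smallest local minimum value is g(-4) = -748/3.

-748/3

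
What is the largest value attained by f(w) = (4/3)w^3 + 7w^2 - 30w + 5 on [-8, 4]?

f'(w) = 4w^2 + 14w - 30, which vanishes at w = -5 and w = 3/2.
Candidates: f(-8) = 31/3; f(-5) = 490/3; f(3/2) = -79/4; f(4) = 247/3.
So the maximum is f(-5) = 490/3.

490/3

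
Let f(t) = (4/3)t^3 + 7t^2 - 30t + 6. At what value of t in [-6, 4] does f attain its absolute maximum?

Differentiating, f'(t) = 4t^2 + 14t - 30; which vanishes at t = -5 and t = 3/2.
Candidates: f(-6) = 150; f(-5) = 493/3; f(3/2) = -75/4; f(4) = 250/3.
The maximum over the interval is 493/3, attained at t = -5.

-5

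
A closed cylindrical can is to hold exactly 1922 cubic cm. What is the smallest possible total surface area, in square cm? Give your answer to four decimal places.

With radius r and height h, πr²h = 1922 so h = 1922/(πr²), and S(r) = 2πr² + 2πrh = 2πr² + 2·1922/r.
S'(r) = 4πr − 2·1922/r² = 0 ⇒ r³ = 1922/(2π), so r ≈ 6.7379 and h = 2r ≈ 13.4758.
S''(r) = 4π + 4·1922/r³ > 0, so this is the minimum; S ≈ 855.7564.

855.7564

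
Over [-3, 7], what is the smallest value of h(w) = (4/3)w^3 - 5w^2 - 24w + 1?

-269/3

Differentiating, h'(w) = 4w^2 - 10w - 24; which vanishes at w = -3/2 and w = 4.
Compare values at every candidate in [-3, 7]: h(-3) = -8,  h(-3/2) = 85/4,  h(4) = -269/3,  h(7) = 136/3.
So the minimum is h(4) = -269/3.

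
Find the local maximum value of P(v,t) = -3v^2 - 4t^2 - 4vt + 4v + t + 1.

83/32

∂P/∂v = -6v - 4t + 4 = 0 and ∂P/∂t = -4v - 8t + 1 = 0, so (v, t) = (7/8, -5/16).
The Hessian has P_{vv} = -6, P_{tt} = -8, P_{vt} = -4, giving D = 32 > 0 with P_{vv} < 0, so the point is a local maximum.
P(7/8, -5/16) = 83/32.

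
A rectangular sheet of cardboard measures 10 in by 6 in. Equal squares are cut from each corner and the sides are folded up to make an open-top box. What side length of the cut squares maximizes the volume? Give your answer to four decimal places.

1.2137

With cut size x, the volume is V(x) = x(10 − 2x)(6 − 2x) for 0 < x < 3.
V'(x) = 12x^2 − 64x + 60. Setting V'(x) = 0 gives x ≈ 1.2137 (the root in (0, 3)).
V''(x) = 24x − 64 is negative there, so this is the maximum; V ≈ 32.8353.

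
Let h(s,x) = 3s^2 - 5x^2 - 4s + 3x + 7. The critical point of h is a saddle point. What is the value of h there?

∂h/∂s = 6s - 4 = 0 and ∂h/∂x = -10x + 3 = 0, so (s, x) = (2/3, 3/10).
The Hessian has h_{ss} = 6, h_{xx} = -10, h_{sx} = 0, giving D = -60 < 0, so the point is a saddle point.
h(2/3, 3/10) = 367/60.

367/60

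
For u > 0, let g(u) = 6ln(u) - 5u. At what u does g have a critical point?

g'(u) = 6/u − 5 = 0 gives u = 6/5.
g''(u) = -6/u², which is negative for u > 0, so this is a local maximum.
g(6/5) = 6·ln(6/5) - 6 ≈ -4.9061.

6/5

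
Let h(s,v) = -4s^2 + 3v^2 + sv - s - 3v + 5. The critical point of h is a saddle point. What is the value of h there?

209/49

∂h/∂s = -8s + v - 1 = 0 and ∂h/∂v = s + 6v - 3 = 0, so (s, v) = (-3/49, 25/49).
The Hessian has h_{ss} = -8, h_{vv} = 6, h_{sv} = 1, giving D = -49 < 0, so the point is a saddle point.
h(-3/49, 25/49) = 209/49.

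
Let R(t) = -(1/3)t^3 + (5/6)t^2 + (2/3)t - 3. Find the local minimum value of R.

-505/162

Critical points: R'(t) = -t^2 + (5/3)t + 2/3 vanishes at t = -1/3, 2.
R''(t) = -2t + 5/3. R''(-1/3) = 7/3 > 0 ⇒ local minimum; R''(2) = -7/3 < 0 ⇒ local maximum.
So the local minimum value is R(-1/3) = -505/162.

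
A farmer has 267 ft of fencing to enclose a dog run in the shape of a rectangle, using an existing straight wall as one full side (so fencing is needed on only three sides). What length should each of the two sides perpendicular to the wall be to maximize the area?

Let the sides perpendicular to the wall have length x and the parallel side y, so 2x + y = 267 and the area is A = xy = x(267 − 2x).
A'(x) = 267 − 4x = 0 gives x = 267/4, and A''(x) = −4 < 0 confirms a maximum.
Then y = 267 − 2·267/4 = 267/2 and A = 71289/8.

267/4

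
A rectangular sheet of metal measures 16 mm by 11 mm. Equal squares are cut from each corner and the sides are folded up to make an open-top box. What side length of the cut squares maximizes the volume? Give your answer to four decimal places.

2.1371

With cut size x, the volume is V(x) = x(16 − 2x)(11 − 2x) for 0 < x < 5.5.
V'(x) = 12x^2 − 108x + 176. Setting V'(x) = 0 gives x ≈ 2.1371 (the root in (0, 5.5)).
V''(x) = 24x − 108 is negative there, so this is the maximum; V ≈ 168.5432.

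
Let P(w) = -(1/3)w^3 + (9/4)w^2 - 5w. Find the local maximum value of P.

Critical points: P'(w) = -w^2 + (9/2)w - 5 vanishes at w = 2, 5/2.
Second-derivative test with P''(w) = -2w + 9/2: P''(2) = 1/2 > 0 ⇒ local minimum; P''(5/2) = -1/2 < 0 ⇒ local maximum.
Thus P has its local maximum at w = 5/2, with value -175/48.

-175/48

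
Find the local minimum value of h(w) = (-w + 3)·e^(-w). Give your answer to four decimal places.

Differentiating with the product rule gives h'(w) = (w - 4)·e^(-w). Since e^(-w) > 0, the only critical point is w = 4.
h''(4) has the same sign as 1 > 0, so this is a local minimum.
h(4) = (-1)·e^(-4) ≈ -0.0183.

-0.0183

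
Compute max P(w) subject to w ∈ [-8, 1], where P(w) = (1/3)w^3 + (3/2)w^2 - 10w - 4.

The derivative is w^2 + 3w - 10, whose only zero in [-8, 1] is w = -5.
Candidates: P(-8) = 4/3,  P(-5) = 251/6,  P(1) = -73/6.
Hence the absolute maximum is 251/6 at w = -5.

251/6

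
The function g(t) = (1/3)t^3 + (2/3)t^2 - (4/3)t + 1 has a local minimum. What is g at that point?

Critical points: g'(t) = t^2 + (4/3)t - 4/3 vanishes at t = -2, 2/3.
g''(t) = 2t + 4/3. g''(-2) = -8/3 < 0 ⇒ local maximum; g''(2/3) = 8/3 > 0 ⇒ local minimum.
The local minimum is g(2/3) = 41/81.

41/81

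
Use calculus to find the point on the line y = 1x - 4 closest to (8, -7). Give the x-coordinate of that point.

5/2

Minimize D(x)^2 = (x - 8)^2 + (x + 3)^2.
d/dx[D^2] = 2(x - 8) + 2·1·(x + 3) = 0 ⇒ x = 5/2.
Then y = -3/2 and the distance is √(121/2) ≈ 7.7782.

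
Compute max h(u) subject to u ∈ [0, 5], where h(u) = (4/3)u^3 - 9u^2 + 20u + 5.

Differentiating, h'(u) = 4u^2 - 18u + 20; which vanishes at u = 2 and u = 5/2.
Evaluating at the critical points and endpoints: h(0) = 5, h(2) = 59/3, h(5/2) = 235/12, h(5) = 140/3.
So the maximum is h(5) = 140/3.

140/3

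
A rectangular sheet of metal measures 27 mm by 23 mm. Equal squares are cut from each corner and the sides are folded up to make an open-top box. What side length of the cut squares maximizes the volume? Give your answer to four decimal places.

4.1269

With cut size x, the volume is V(x) = x(27 − 2x)(23 − 2x) for 0 < x < 11.5.
V'(x) = 12x^2 − 200x + 621. Setting V'(x) = 0 gives x ≈ 4.1269 (the root in (0, 11.5)).
V''(x) = 24x − 200 is negative there, so this is the maximum; V ≈ 1140.8205.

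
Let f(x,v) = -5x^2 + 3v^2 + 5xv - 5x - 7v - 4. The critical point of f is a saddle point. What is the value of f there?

∂f/∂x = -10x + 5v - 5 = 0 and ∂f/∂v = 5x + 6v - 7 = 0, so (x, v) = (1/17, 19/17).
The Hessian has f_{xx} = -10, f_{vv} = 6, f_{xv} = 5, giving D = -85 < 0, so the point is a saddle point.
f(1/17, 19/17) = -137/17.

-137/17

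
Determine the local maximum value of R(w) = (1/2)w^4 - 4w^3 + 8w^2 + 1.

9

R'(w) = 2w^3 - 12w^2 + 16w = 0 at w = 0, 2, 4.
R''(w) = 6w^2 - 24w + 16. R''(0) = 16 > 0 ⇒ local minimum; R''(2) = -8 < 0 ⇒ local maximum; R''(4) = 16 > 0 ⇒ local minimum.
The local maximum is R(2) = 9.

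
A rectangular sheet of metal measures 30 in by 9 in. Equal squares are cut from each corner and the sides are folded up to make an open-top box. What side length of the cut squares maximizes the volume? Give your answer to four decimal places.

2.0559

With cut size x, the volume is V(x) = x(30 − 2x)(9 − 2x) for 0 < x < 4.5.
V'(x) = 12x^2 − 156x + 270. Setting V'(x) = 0 gives x ≈ 2.0559 (the root in (0, 4.5)).
V''(x) = 24x − 156 is negative there, so this is the maximum; V ≈ 260.1674.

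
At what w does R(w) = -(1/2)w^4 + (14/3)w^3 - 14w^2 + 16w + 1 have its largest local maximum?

4

R'(w) = -2w^3 + 14w^2 - 28w + 16 = 0 at w = 1, 2, 4.
R''(w) = -6w^2 + 28w - 28. R''(1) = -6 < 0 ⇒ local maximum; R''(2) = 4 > 0 ⇒ local minimum; R''(4) = -12 < 0 ⇒ local maximum.
So the largest local maximum value is R(4) = 35/3.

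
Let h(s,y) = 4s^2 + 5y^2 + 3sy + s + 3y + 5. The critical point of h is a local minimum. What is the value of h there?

∂h/∂s = 8s + 3y + 1 = 0 and ∂h/∂y = 3s + 10y + 3 = 0, so (s, y) = (-1/71, -21/71).
The Hessian has h_{ss} = 8, h_{yy} = 10, h_{sy} = 3, giving D = 71 > 0 with h_{ss} > 0, so the point is a local minimum.
h(-1/71, -21/71) = 323/71.

323/71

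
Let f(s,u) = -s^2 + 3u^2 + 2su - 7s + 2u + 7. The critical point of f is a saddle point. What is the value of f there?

∂f/∂s = -2s + 2u - 7 = 0 and ∂f/∂u = 2s + 6u + 2 = 0, so (s, u) = (-23/8, 5/8).
The Hessian has f_{ss} = -2, f_{uu} = 6, f_{su} = 2, giving D = -16 < 0, so the point is a saddle point.
f(-23/8, 5/8) = 283/16.

283/16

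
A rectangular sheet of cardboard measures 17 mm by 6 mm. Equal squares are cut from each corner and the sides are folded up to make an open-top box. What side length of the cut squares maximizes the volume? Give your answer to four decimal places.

1.3445

With cut size x, the volume is V(x) = x(17 − 2x)(6 − 2x) for 0 < x < 3.
V'(x) = 12x^2 − 92x + 102. Setting V'(x) = 0 gives x ≈ 1.3445 (the root in (0, 3)).
V''(x) = 24x − 92 is negative there, so this is the maximum; V ≈ 63.7074.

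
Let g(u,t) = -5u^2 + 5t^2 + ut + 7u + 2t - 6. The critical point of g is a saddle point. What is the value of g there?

∂g/∂u = -10u + t + 7 = 0 and ∂g/∂t = u + 10t + 2 = 0, so (u, t) = (68/101, -27/101).
The Hessian has g_{uu} = -10, g_{tt} = 10, g_{ut} = 1, giving D = -101 < 0, so the point is a saddle point.
g(68/101, -27/101) = -395/101.

-395/101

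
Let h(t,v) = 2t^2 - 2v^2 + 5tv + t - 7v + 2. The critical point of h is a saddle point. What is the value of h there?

213/41

∂h/∂t = 4t + 5v + 1 = 0 and ∂h/∂v = 5t - 4v - 7 = 0, so (t, v) = (31/41, -33/41).
The Hessian has h_{tt} = 4, h_{vv} = -4, h_{tv} = 5, giving D = -41 < 0, so the point is a saddle point.
h(31/41, -33/41) = 213/41.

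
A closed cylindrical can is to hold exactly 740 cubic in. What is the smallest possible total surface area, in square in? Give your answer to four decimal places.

With radius r and height h, πr²h = 740 so h = 740/(πr²), and S(r) = 2πr² + 2πrh = 2πr² + 2·740/r.
S'(r) = 4πr − 2·740/r² = 0 ⇒ r³ = 740/(2π), so r ≈ 4.9017 and h = 2r ≈ 9.8035.
S''(r) = 4π + 4·740/r³ > 0, so this is the minimum; S ≈ 452.9000.

452.9000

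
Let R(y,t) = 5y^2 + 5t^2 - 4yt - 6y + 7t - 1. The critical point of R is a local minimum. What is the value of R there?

-341/84

∂R/∂y = 10y - 4t - 6 = 0 and ∂R/∂t = -4y + 10t + 7 = 0, so (y, t) = (8/21, -23/42).
The Hessian has R_{yy} = 10, R_{tt} = 10, R_{yt} = -4, giving D = 84 > 0 with R_{yy} > 0, so the point is a local minimum.
R(8/21, -23/42) = -341/84.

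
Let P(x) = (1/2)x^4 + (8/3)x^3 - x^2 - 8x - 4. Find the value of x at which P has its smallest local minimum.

-4

P'(x) = 2x^3 + 8x^2 - 2x - 8 = 0 at x = -4, -1, 1.
P''(x) = 6x^2 + 16x - 2. P''(-4) = 30 > 0 ⇒ local minimum; P''(-1) = -12 < 0 ⇒ local maximum; P''(1) = 20 > 0 ⇒ local minimum.
Thus P has its smallest local minimum at x = -4, with value -92/3.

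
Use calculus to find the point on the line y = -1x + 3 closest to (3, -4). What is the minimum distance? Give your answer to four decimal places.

2.8284

Minimize D(x)^2 = (x - 3)^2 + (-x + 7)^2.
d/dx[D^2] = 2(x - 3) + 2·(-1)·(-x + 7) = 0 ⇒ x = 5.
Then y = -2 and the distance is √(8) ≈ 2.8284.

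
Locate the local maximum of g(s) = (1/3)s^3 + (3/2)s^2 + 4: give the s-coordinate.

-3

g'(s) = s^2 + 3s. Setting g'(s) = 0 gives s ∈ {-3, 0}.
g''(s) = 2s + 3. g''(-3) = -3 < 0 ⇒ local maximum; g''(0) = 3 > 0 ⇒ local minimum.
Thus g has its local maximum at s = -3, with value 17/2.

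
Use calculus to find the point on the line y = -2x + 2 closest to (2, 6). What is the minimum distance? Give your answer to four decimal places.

Minimize D(x)^2 = (x - 2)^2 + (-2x - 4)^2.
d/dx[D^2] = 2(x - 2) + 2·(-2)·(-2x - 4) = 0 ⇒ x = -6/5.
Then y = 22/5 and the distance is √(64/5) ≈ 3.5777.

3.5777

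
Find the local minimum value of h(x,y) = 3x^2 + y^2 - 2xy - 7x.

∂h/∂x = 6x - 2y - 7 = 0 and ∂h/∂y = -2x + 2y = 0, so (x, y) = (7/4, 7/4).
The Hessian has h_{xx} = 6, h_{yy} = 2, h_{xy} = -2, giving D = 8 > 0 with h_{xx} > 0, so the point is a local minimum.
h(7/4, 7/4) = -49/8.

-49/8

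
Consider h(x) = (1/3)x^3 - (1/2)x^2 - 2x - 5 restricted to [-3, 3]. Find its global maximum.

-23/6

The derivative is x^2 - x - 2, which vanishes at x = -1 and x = 2.
Candidates: h(-3) = -25/2, h(-1) = -23/6, h(2) = -25/3, h(3) = -13/2.
So the maximum is h(-1) = -23/6.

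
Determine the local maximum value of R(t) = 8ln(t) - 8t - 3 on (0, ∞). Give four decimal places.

-11.0000

R'(t) = 8/t − 8 = 0 gives t = 1.
R''(t) = -8/t², which is negative for t > 0, so this is a local maximum.
R(1) = 8·ln(1) - 8 - 3 ≈ -11.0000.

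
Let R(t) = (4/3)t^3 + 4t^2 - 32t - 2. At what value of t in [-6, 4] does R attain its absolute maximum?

-4

Differentiating, R'(t) = 4t^2 + 8t - 32; which vanishes at t = -4 and t = 2.
Compare values at every candidate in [-6, 4]: R(-6) = 46, R(-4) = 314/3, R(2) = -118/3, R(4) = 58/3.
So the maximum is R(-4) = 314/3.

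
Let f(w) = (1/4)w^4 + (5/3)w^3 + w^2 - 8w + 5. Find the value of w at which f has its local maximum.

-2

f'(w) = w^3 + 5w^2 + 2w - 8. Setting f'(w) = 0 gives w ∈ {-4, -2, 1}.
f''(w) = 3w^2 + 10w + 2. f''(-4) = 10 > 0 ⇒ local minimum; f''(-2) = -6 < 0 ⇒ local maximum; f''(1) = 15 > 0 ⇒ local minimum.
The local maximum is f(-2) = 47/3.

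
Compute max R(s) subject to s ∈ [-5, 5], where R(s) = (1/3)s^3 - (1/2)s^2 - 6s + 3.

R'(s) = s^2 - s - 6, which vanishes at s = -2 and s = 3.
Candidates: R(-5) = -127/6,  R(-2) = 31/3,  R(3) = -21/2,  R(5) = 13/6.
So the maximum is R(-2) = 31/3.

31/3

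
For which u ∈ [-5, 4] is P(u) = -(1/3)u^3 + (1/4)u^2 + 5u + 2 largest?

-5

P'(u) = -u^2 + (1/2)u + 5, which vanishes at u = -2 and u = 5/2.
Candidates: P(-5) = 299/12, P(-2) = -13/3, P(5/2) = 521/48, P(4) = 14/3.
The maximum over the interval is 299/12, attained at u = -5.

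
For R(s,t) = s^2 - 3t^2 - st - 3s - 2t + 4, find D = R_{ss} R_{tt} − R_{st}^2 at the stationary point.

∂R/∂s = 2s - t - 3 = 0 and ∂R/∂t = -s - 6t - 2 = 0, so (s, t) = (16/13, -7/13).
The Hessian has R_{ss} = 2, R_{tt} = -6, R_{st} = -1, giving D = -13 < 0, so the point is a saddle point.
D = (2)·(-6) − (-1)^2 = -13.

-13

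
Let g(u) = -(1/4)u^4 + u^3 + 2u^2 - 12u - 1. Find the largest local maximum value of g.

19

g'(u) = -u^3 + 3u^2 + 4u - 12 = 0 at u = -2, 2, 3.
g''(u) = -3u^2 + 6u + 4. g''(-2) = -20 < 0 ⇒ local maximum; g''(2) = 4 > 0 ⇒ local minimum; g''(3) = -5 < 0 ⇒ local maximum.
Thus g has its largest local maximum at u = -2, with value 19.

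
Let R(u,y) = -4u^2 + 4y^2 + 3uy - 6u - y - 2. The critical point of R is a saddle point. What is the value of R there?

-24/73

∂R/∂u = -8u + 3y - 6 = 0 and ∂R/∂y = 3u + 8y - 1 = 0, so (u, y) = (-45/73, 26/73).
The Hessian has R_{uu} = -8, R_{yy} = 8, R_{uy} = 3, giving D = -73 < 0, so the point is a saddle point.
R(-45/73, 26/73) = -24/73.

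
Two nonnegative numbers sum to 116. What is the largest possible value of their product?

3364

With x + y = 116, the product is P(x) = x(116 − x).
P'(x) = 116 − 2x = 0 gives x = 58; P'' = −2 < 0, so this is the maximum.
P = 58·58 = 3364.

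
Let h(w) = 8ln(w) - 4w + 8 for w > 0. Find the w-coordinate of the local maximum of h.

h'(w) = 8/w − 4 = 0 gives w = 2.
h''(w) = -8/w², which is negative for w > 0, so this is a local maximum.
h(2) = 8·ln(2) - 8 + 8 ≈ 5.5452.

2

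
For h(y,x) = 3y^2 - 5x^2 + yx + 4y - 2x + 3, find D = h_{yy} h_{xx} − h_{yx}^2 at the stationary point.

∂h/∂y = 6y + x + 4 = 0 and ∂h/∂x = y - 10x - 2 = 0, so (y, x) = (-38/61, -16/61).
The Hessian has h_{yy} = 6, h_{xx} = -10, h_{yx} = 1, giving D = -61 < 0, so the point is a saddle point.
D = (6)·(-10) − (1)^2 = -61.

-61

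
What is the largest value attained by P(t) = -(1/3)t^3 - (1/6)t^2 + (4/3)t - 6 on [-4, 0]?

22/3

Differentiating, P'(t) = -t^2 - (1/3)t + 4/3; whose only zero in [-4, 0] is t = -4/3.
Evaluating at the critical points and endpoints: P(-4) = 22/3, P(-4/3) = -590/81, P(0) = -6.
So the maximum is P(-4) = 22/3.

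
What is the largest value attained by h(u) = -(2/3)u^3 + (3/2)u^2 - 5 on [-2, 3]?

19/3

Differentiating, h'(u) = -2u^2 + 3u; which vanishes at u = 0 and u = 3/2.
Evaluating at the critical points and endpoints: h(-2) = 19/3, h(0) = -5, h(3/2) = -31/8, h(3) = -19/2.
So the maximum is h(-2) = 19/3.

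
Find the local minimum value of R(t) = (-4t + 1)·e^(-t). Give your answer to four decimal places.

Differentiating with the product rule gives R'(t) = (4t - 5)·e^(-t). Since e^(-t) > 0, the only critical point is t = 5/4.
R''(5/4) has the same sign as 4 > 0, so this is a local minimum.
R(5/4) = (-4)·e^(-5/4) ≈ -1.1460.

-1.1460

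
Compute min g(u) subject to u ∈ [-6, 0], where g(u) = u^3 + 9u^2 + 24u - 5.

The derivative is 3u^2 + 18u + 24, which vanishes at u = -4 and u = -2.
Evaluating at the critical points and endpoints: g(-6) = -41,  g(-4) = -21,  g(-2) = -25,  g(0) = -5.
So the minimum is g(-6) = -41.

-41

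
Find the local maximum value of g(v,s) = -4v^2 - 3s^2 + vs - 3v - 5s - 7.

∂g/∂v = -8v + s - 3 = 0 and ∂g/∂s = v - 6s - 5 = 0, so (v, s) = (-23/47, -43/47).
The Hessian has g_{vv} = -8, g_{ss} = -6, g_{vs} = 1, giving D = 47 > 0 with g_{vv} < 0, so the point is a local maximum.
g(-23/47, -43/47) = -187/47.

-187/47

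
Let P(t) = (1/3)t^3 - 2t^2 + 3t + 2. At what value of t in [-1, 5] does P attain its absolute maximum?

5

The derivative is t^2 - 4t + 3, which vanishes at t = 1 and t = 3.
Candidates: P(-1) = -10/3; P(1) = 10/3; P(3) = 2; P(5) = 26/3.
So the maximum is P(5) = 26/3.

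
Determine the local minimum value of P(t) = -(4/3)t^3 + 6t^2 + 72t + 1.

Critical points: P'(t) = -4t^2 + 12t + 72 vanishes at t = -3, 6.
Since P''(t) = -8t + 12, we get P''(-3) = 36 > 0 ⇒ local minimum; P''(6) = -36 < 0 ⇒ local maximum.
The local minimum is P(-3) = -125.

-125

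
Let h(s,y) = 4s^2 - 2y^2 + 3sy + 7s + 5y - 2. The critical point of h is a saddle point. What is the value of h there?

∂h/∂s = 8s + 3y + 7 = 0 and ∂h/∂y = 3s - 4y + 5 = 0, so (s, y) = (-43/41, 19/41).
The Hessian has h_{ss} = 8, h_{yy} = -4, h_{sy} = 3, giving D = -41 < 0, so the point is a saddle point.
h(-43/41, 19/41) = -185/41.

-185/41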